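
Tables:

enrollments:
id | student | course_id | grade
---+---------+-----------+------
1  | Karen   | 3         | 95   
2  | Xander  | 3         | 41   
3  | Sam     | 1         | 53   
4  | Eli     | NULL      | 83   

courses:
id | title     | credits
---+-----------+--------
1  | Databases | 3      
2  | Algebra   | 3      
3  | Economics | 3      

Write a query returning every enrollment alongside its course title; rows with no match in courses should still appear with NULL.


LEFT JOIN keeps every row from enrollments (the left table); where course_id has no match in courses, the course columns become NULL. Walk through each enrollment:
  - enrollment 1 (Karen): course_id=3 -> matches Economics
  - enrollment 2 (Xander): course_id=3 -> matches Economics
  - enrollment 3 (Sam): course_id=1 -> matches Databases
  - enrollment 4 (Eli): course_id=NULL, no match -> kept with NULL
All 4 rows appear; 1 has NULL course.

SQL:
SELECT a.student, b.title AS course
FROM enrollments a
LEFT JOIN courses b ON a.course_id = b.id

Result:
student | course   
--------+----------
Karen   | Economics
Xander  | Economics
Sam     | Databases
Eli     | NULL     


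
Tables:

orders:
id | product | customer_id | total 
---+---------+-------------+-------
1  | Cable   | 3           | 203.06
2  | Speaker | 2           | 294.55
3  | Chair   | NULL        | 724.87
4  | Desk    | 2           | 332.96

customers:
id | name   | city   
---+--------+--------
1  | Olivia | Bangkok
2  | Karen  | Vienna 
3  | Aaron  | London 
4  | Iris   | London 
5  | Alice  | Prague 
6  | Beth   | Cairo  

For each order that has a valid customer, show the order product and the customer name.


INNER JOIN keeps only orders rows whose customer_id matches an id in customers. Walk through each order:
  - order 1 (Cable): customer_id=3 -> matches Aaron
  - order 2 (Speaker): customer_id=2 -> matches Karen
  - order 3 (Chair): customer_id=NULL, no match -> dropped
  - order 4 (Desk): customer_id=2 -> matches Karen
So 1 of 4 rows is dropped.

SQL:
SELECT a.product, b.name AS customer
FROM orders a
INNER JOIN customers b ON a.customer_id = b.id

Result:
product | customer
--------+---------
Cable   | Aaron   
Speaker | Karen   
Desk    | Karen   


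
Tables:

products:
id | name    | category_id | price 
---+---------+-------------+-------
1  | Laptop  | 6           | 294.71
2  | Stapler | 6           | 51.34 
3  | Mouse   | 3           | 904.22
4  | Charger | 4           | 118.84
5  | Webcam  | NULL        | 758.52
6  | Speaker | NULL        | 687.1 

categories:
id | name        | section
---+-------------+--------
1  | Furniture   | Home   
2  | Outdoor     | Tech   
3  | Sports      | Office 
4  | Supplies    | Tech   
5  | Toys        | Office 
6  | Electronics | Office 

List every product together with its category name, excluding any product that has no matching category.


INNER JOIN keeps only products rows whose category_id matches an id in categories. Walk through each product:
  - product 1 (Laptop): category_id=6 -> matches Electronics
  - product 2 (Stapler): category_id=6 -> matches Electronics
  - product 3 (Mouse): category_id=3 -> matches Sports
  - product 4 (Charger): category_id=4 -> matches Supplies
  - product 5 (Webcam): category_id=NULL, no match -> dropped
  - product 6 (Speaker): category_id=NULL, no match -> dropped
So 2 of 6 rows are dropped.

SQL:
SELECT a.name, b.name AS category
FROM products a
INNER JOIN categories b ON a.category_id = b.id

Result:
name    | category   
--------+------------
Laptop  | Electronics
Stapler | Electronics
Mouse   | Sports     
Charger | Supplies   


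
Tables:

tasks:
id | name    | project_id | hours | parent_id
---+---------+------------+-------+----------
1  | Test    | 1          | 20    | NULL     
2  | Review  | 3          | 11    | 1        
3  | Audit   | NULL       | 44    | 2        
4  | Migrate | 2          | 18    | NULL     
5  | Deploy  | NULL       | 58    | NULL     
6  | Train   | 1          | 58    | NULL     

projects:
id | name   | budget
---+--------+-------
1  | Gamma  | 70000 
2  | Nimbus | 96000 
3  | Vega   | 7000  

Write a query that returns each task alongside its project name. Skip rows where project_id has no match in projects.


INNER JOIN keeps only tasks rows whose project_id matches an id in projects. Walk through each task:
  - task 1 (Test): project_id=1 -> matches Gamma
  - task 2 (Review): project_id=3 -> matches Vega
  - task 3 (Audit): project_id=NULL, no match -> dropped
  - task 4 (Migrate): project_id=2 -> matches Nimbus
  - task 5 (Deploy): project_id=NULL, no match -> dropped
  - task 6 (Train): project_id=1 -> matches Gamma
So 2 of 6 rows are dropped.

SQL:
SELECT a.name, b.name AS project
FROM tasks a
INNER JOIN projects b ON a.project_id = b.id

Result:
name    | project
--------+--------
Test    | Gamma  
Review  | Vega   
Migrate | Nimbus 
Train   | Gamma  


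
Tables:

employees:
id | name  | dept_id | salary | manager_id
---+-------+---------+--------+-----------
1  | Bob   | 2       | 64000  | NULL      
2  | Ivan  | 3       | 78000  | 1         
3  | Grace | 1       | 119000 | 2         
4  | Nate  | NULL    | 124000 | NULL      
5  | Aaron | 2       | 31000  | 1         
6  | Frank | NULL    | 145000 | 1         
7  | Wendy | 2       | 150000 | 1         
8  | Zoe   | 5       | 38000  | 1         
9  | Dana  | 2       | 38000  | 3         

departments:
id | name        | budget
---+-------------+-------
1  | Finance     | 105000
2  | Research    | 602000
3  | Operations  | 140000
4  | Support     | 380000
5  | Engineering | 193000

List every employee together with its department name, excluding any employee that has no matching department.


INNER JOIN keeps only employees rows whose dept_id matches an id in departments. Walk through each employee:
  - employee 1 (Bob): dept_id=2 -> matches Research
  - employee 2 (Ivan): dept_id=3 -> matches Operations
  - employee 3 (Grace): dept_id=1 -> matches Finance
  - employee 4 (Nate): dept_id=NULL, no match -> dropped
  - employee 5 (Aaron): dept_id=2 -> matches Research
  - employee 6 (Frank): dept_id=NULL, no match -> dropped
  - employee 7 (Wendy): dept_id=2 -> matches Research
  - employee 8 (Zoe): dept_id=5 -> matches Engineering
  - employee 9 (Dana): dept_id=2 -> matches Research
So 2 of 9 rows are dropped.

SQL:
SELECT a.name, b.name AS department
FROM employees a
INNER JOIN departments b ON a.dept_id = b.id

Result:
name  | department 
------+------------
Bob   | Research   
Ivan  | Operations 
Grace | Finance    
Aaron | Research   
Wendy | Research   
Zoe   | Engineering
Dana  | Research   


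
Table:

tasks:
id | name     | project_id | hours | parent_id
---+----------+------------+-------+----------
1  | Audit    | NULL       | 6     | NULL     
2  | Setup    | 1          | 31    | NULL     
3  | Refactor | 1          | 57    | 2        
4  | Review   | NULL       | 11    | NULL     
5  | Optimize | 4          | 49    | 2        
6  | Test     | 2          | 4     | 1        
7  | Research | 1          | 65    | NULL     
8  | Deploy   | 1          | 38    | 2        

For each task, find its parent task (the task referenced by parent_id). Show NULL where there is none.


This is a self-join: tasks is joined to a second copy of itself, matching each row's parent_id to another row's id. Use LEFT JOIN so rows with parent_id=NULL are kept.
  - task 1 (Audit): parent_id=NULL -> NULL
  - task 2 (Setup): parent_id=NULL -> NULL
  - task 3 (Refactor): parent_id=2 -> Setup
  - task 4 (Review): parent_id=NULL -> NULL
  - task 5 (Optimize): parent_id=2 -> Setup
  - task 6 (Test): parent_id=1 -> Audit
  - task 7 (Research): parent_id=NULL -> NULL
  - task 8 (Deploy): parent_id=2 -> Setup

SQL:
SELECT a.name AS item, b.name AS parent
FROM tasks a
LEFT JOIN tasks b ON a.parent_id = b.id

Result:
item     | parent
---------+-------
Audit    | NULL  
Setup    | NULL  
Refactor | Setup 
Review   | NULL  
Optimize | Setup 
Test     | Audit 
Research | NULL  
Deploy   | Setup 


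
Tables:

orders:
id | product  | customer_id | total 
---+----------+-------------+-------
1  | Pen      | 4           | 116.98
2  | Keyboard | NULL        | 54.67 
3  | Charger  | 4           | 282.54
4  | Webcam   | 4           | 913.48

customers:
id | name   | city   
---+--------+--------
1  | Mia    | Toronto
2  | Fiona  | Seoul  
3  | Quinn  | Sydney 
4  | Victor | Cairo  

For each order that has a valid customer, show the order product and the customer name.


INNER JOIN keeps only orders rows whose customer_id matches an id in customers. Walk through each order:
  - order 1 (Pen): customer_id=4 -> matches Victor
  - order 2 (Keyboard): customer_id=NULL, no match -> dropped
  - order 3 (Charger): customer_id=4 -> matches Victor
  - order 4 (Webcam): customer_id=4 -> matches Victor
So 1 of 4 rows is dropped.

SQL:
SELECT a.product, b.name AS customer
FROM orders a
INNER JOIN customers b ON a.customer_id = b.id

Result:
product | customer
--------+---------
Pen     | Victor  
Charger | Victor  
Webcam  | Victor  


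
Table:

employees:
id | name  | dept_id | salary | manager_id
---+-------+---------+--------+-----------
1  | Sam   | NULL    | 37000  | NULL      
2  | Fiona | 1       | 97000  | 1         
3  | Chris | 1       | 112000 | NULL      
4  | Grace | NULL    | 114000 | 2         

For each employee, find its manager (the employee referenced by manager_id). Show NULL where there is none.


This is a self-join: employees is joined to a second copy of itself, matching each row's manager_id to another row's id. Use LEFT JOIN so rows with manager_id=NULL are kept.
  - employee 1 (Sam): manager_id=NULL -> NULL
  - employee 2 (Fiona): manager_id=1 -> Sam
  - employee 3 (Chris): manager_id=NULL -> NULL
  - employee 4 (Grace): manager_id=2 -> Fiona

SQL:
SELECT a.name AS item, b.name AS manager
FROM employees a
LEFT JOIN employees b ON a.manager_id = b.id

Result:
item  | manager
------+--------
Sam   | NULL   
Fiona | Sam    
Chris | NULL   
Grace | Fiona  


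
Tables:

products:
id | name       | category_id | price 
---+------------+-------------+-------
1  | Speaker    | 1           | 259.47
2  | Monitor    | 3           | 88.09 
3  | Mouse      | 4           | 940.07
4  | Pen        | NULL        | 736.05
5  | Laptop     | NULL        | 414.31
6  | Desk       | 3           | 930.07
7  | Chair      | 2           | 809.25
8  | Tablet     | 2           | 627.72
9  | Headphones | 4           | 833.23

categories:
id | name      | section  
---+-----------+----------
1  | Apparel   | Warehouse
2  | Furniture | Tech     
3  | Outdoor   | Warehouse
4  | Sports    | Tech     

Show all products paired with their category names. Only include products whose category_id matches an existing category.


INNER JOIN keeps only products rows whose category_id matches an id in categories. Walk through each product:
  - product 1 (Speaker): category_id=1 -> matches Apparel
  - product 2 (Monitor): category_id=3 -> matches Outdoor
  - product 3 (Mouse): category_id=4 -> matches Sports
  - product 4 (Pen): category_id=NULL, no match -> dropped
  - product 5 (Laptop): category_id=NULL, no match -> dropped
  - product 6 (Desk): category_id=3 -> matches Outdoor
  - product 7 (Chair): category_id=2 -> matches Furniture
  - product 8 (Tablet): category_id=2 -> matches Furniture
  - product 9 (Headphones): category_id=4 -> matches Sports
So 2 of 9 rows are dropped.

SQL:
SELECT a.name, b.name AS category
FROM products a
INNER JOIN categories b ON a.category_id = b.id

Result:
name       | category 
-----------+----------
Speaker    | Apparel  
Monitor    | Outdoor  
Mouse      | Sports   
Desk       | Outdoor  
Chair      | Furniture
Tablet     | Furniture
Headphones | Sports   


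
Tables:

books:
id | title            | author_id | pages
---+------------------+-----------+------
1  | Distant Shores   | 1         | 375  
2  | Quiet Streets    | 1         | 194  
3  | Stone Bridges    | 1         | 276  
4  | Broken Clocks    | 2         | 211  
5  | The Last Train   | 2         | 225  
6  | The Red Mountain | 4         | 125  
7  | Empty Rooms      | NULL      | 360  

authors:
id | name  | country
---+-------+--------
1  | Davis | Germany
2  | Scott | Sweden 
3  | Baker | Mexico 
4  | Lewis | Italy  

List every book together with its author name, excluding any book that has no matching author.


INNER JOIN keeps only books rows whose author_id matches an id in authors. Walk through each book:
  - book 1 (Distant Shores): author_id=1 -> matches Davis
  - book 2 (Quiet Streets): author_id=1 -> matches Davis
  - book 3 (Stone Bridges): author_id=1 -> matches Davis
  - book 4 (Broken Clocks): author_id=2 -> matches Scott
  - book 5 (The Last Train): author_id=2 -> matches Scott
  - book 6 (The Red Mountain): author_id=4 -> matches Lewis
  - book 7 (Empty Rooms): author_id=NULL, no match -> dropped
So 1 of 7 rows is dropped.

SQL:
SELECT a.title, b.name AS author
FROM books a
INNER JOIN authors b ON a.author_id = b.id

Result:
title            | author
-----------------+-------
Distant Shores   | Davis 
Quiet Streets    | Davis 
Stone Bridges    | Davis 
Broken Clocks    | Scott 
The Last Train   | Scott 
The Red Mountain | Lewis 


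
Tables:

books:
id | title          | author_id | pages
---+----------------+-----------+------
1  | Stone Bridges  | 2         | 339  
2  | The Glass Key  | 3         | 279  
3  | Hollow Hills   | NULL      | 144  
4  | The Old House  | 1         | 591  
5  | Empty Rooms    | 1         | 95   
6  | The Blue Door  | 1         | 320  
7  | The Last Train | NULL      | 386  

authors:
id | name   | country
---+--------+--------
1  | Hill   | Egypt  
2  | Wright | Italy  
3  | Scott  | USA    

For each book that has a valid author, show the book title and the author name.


INNER JOIN keeps only books rows whose author_id matches an id in authors. Walk through each book:
  - book 1 (Stone Bridges): author_id=2 -> matches Wright
  - book 2 (The Glass Key): author_id=3 -> matches Scott
  - book 3 (Hollow Hills): author_id=NULL, no match -> dropped
  - book 4 (The Old House): author_id=1 -> matches Hill
  - book 5 (Empty Rooms): author_id=1 -> matches Hill
  - book 6 (The Blue Door): author_id=1 -> matches Hill
  - book 7 (The Last Train): author_id=NULL, no match -> dropped
So 2 of 7 rows are dropped.

SQL:
SELECT a.title, b.name AS author
FROM books a
INNER JOIN authors b ON a.author_id = b.id

Result:
title         | author
--------------+-------
Stone Bridges | Wright
The Glass Key | Scott 
The Old House | Hill  
Empty Rooms   | Hill  
The Blue Door | Hill  


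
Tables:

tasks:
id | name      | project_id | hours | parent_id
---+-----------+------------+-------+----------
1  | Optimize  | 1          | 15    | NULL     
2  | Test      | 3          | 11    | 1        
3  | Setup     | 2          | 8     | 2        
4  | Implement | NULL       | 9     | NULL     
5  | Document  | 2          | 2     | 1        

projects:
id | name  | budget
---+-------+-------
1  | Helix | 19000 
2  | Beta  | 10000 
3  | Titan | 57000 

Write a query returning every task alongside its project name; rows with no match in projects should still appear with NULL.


LEFT JOIN keeps every row from tasks (the left table); where project_id has no match in projects, the project columns become NULL. Walk through each task:
  - task 1 (Optimize): project_id=1 -> matches Helix
  - task 2 (Test): project_id=3 -> matches Titan
  - task 3 (Setup): project_id=2 -> matches Beta
  - task 4 (Implement): project_id=NULL, no match -> kept with NULL
  - task 5 (Document): project_id=2 -> matches Beta
All 5 rows appear; 1 has NULL project.

SQL:
SELECT a.name, b.name AS project
FROM tasks a
LEFT JOIN projects b ON a.project_id = b.id

Result:
name      | project
----------+--------
Optimize  | Helix  
Test      | Titan  
Setup     | Beta   
Implement | NULL   
Document  | Beta   


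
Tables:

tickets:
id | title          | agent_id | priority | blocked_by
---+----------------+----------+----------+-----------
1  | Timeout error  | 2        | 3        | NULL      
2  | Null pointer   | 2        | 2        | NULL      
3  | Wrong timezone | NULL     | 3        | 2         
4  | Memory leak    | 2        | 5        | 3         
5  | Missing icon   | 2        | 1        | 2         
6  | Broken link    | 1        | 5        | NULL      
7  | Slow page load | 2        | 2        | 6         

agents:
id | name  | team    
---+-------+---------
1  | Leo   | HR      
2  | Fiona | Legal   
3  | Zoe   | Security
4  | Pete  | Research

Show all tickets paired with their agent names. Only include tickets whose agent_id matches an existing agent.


INNER JOIN keeps only tickets rows whose agent_id matches an id in agents. Walk through each ticket:
  - ticket 1 (Timeout error): agent_id=2 -> matches Fiona
  - ticket 2 (Null pointer): agent_id=2 -> matches Fiona
  - ticket 3 (Wrong timezone): agent_id=NULL, no match -> dropped
  - ticket 4 (Memory leak): agent_id=2 -> matches Fiona
  - ticket 5 (Missing icon): agent_id=2 -> matches Fiona
  - ticket 6 (Broken link): agent_id=1 -> matches Leo
  - ticket 7 (Slow page load): agent_id=2 -> matches Fiona
So 1 of 7 rows is dropped.

SQL:
SELECT a.title, b.name AS agent
FROM tickets a
INNER JOIN agents b ON a.agent_id = b.id

Result:
title          | agent
---------------+------
Timeout error  | Fiona
Null pointer   | Fiona
Memory leak    | Fiona
Missing icon   | Fiona
Broken link    | Leo  
Slow page load | Fiona


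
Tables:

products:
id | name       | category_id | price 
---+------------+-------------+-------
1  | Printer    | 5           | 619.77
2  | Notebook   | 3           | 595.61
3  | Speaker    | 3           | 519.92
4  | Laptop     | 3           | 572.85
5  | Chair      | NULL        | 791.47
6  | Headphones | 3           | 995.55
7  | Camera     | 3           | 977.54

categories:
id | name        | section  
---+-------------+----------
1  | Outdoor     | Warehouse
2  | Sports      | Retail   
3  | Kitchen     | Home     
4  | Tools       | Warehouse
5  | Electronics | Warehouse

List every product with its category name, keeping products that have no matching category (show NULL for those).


LEFT JOIN keeps every row from products (the left table); where category_id has no match in categories, the category columns become NULL. Walk through each product:
  - product 1 (Printer): category_id=5 -> matches Electronics
  - product 2 (Notebook): category_id=3 -> matches Kitchen
  - product 3 (Speaker): category_id=3 -> matches Kitchen
  - product 4 (Laptop): category_id=3 -> matches Kitchen
  - product 5 (Chair): category_id=NULL, no match -> kept with NULL
  - product 6 (Headphones): category_id=3 -> matches Kitchen
  - product 7 (Camera): category_id=3 -> matches Kitchen
All 7 rows appear; 1 has NULL category.

SQL:
SELECT a.name, b.name AS category
FROM products a
LEFT JOIN categories b ON a.category_id = b.id

Result:
name       | category   
-----------+------------
Printer    | Electronics
Notebook   | Kitchen    
Speaker    | Kitchen    
Laptop     | Kitchen    
Chair      | NULL       
Headphones | Kitchen    
Camera     | Kitchen    


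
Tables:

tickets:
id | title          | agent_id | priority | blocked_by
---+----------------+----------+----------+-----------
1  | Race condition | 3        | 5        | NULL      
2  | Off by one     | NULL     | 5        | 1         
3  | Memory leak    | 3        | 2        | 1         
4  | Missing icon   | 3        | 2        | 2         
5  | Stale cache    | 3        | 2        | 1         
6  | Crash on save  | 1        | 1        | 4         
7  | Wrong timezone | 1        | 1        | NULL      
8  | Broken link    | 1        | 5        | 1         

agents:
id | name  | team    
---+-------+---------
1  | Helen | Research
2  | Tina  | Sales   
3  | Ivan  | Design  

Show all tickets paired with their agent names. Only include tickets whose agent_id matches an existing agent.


INNER JOIN keeps only tickets rows whose agent_id matches an id in agents. Walk through each ticket:
  - ticket 1 (Race condition): agent_id=3 -> matches Ivan
  - ticket 2 (Off by one): agent_id=NULL, no match -> dropped
  - ticket 3 (Memory leak): agent_id=3 -> matches Ivan
  - ticket 4 (Missing icon): agent_id=3 -> matches Ivan
  - ticket 5 (Stale cache): agent_id=3 -> matches Ivan
  - ticket 6 (Crash on save): agent_id=1 -> matches Helen
  - ticket 7 (Wrong timezone): agent_id=1 -> matches Helen
  - ticket 8 (Broken link): agent_id=1 -> matches Helen
So 1 of 8 rows is dropped.

SQL:
SELECT a.title, b.name AS agent
FROM tickets a
INNER JOIN agents b ON a.agent_id = b.id

Result:
title          | agent
---------------+------
Race condition | Ivan 
Memory leak    | Ivan 
Missing icon   | Ivan 
Stale cache    | Ivan 
Crash on save  | Helen
Wrong timezone | Helen
Broken link    | Helen


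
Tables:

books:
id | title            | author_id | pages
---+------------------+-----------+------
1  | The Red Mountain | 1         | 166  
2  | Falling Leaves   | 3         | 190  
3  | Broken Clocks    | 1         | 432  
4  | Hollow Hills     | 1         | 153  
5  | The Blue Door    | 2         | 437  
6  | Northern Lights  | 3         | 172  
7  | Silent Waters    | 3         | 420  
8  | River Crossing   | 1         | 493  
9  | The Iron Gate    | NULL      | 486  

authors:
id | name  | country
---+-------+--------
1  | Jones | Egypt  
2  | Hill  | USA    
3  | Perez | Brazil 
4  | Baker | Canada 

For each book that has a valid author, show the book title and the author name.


INNER JOIN keeps only books rows whose author_id matches an id in authors. Walk through each book:
  - book 1 (The Red Mountain): author_id=1 -> matches Jones
  - book 2 (Falling Leaves): author_id=3 -> matches Perez
  - book 3 (Broken Clocks): author_id=1 -> matches Jones
  - book 4 (Hollow Hills): author_id=1 -> matches Jones
  - book 5 (The Blue Door): author_id=2 -> matches Hill
  - book 6 (Northern Lights): author_id=3 -> matches Perez
  - book 7 (Silent Waters): author_id=3 -> matches Perez
  - book 8 (River Crossing): author_id=1 -> matches Jones
  - book 9 (The Iron Gate): author_id=NULL, no match -> dropped
So 1 of 9 rows is dropped.

SQL:
SELECT a.title, b.name AS author
FROM books a
INNER JOIN authors b ON a.author_id = b.id

Result:
title            | author
-----------------+-------
The Red Mountain | Jones 
Falling Leaves   | Perez 
Broken Clocks    | Jones 
Hollow Hills     | Jones 
The Blue Door    | Hill  
Northern Lights  | Perez 
Silent Waters    | Perez 
River Crossing   | Jones 


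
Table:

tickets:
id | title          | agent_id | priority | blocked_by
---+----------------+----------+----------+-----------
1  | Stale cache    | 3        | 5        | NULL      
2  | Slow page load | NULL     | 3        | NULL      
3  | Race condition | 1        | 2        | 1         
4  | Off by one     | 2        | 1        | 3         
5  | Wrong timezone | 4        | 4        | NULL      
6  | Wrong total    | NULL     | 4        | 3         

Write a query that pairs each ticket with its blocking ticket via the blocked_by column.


This is a self-join: tickets is joined to a second copy of itself, matching each row's blocked_by to another row's id. Use LEFT JOIN so rows with blocked_by=NULL are kept.
  - ticket 1 (Stale cache): blocked_by=NULL -> NULL
  - ticket 2 (Slow page load): blocked_by=NULL -> NULL
  - ticket 3 (Race condition): blocked_by=1 -> Stale cache
  - ticket 4 (Off by one): blocked_by=3 -> Race condition
  - ticket 5 (Wrong timezone): blocked_by=NULL -> NULL
  - ticket 6 (Wrong total): blocked_by=3 -> Race condition

SQL:
SELECT a.title AS item, b.title AS blocked_by
FROM tickets a
LEFT JOIN tickets b ON a.blocked_by = b.id

Result:
item           | blocked_by    
---------------+---------------
Stale cache    | NULL          
Slow page load | NULL          
Race condition | Stale cache   
Off by one     | Race condition
Wrong timezone | NULL          
Wrong total    | Race condition


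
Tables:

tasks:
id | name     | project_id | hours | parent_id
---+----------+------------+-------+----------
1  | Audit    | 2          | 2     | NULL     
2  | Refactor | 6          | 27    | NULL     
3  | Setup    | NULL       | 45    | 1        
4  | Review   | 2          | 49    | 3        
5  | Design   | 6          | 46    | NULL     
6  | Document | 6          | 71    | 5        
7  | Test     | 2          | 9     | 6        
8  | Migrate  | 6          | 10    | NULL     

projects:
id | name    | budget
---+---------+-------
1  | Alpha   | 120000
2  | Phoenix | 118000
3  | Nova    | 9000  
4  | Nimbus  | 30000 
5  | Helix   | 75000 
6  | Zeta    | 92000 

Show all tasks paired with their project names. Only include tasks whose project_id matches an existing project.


INNER JOIN keeps only tasks rows whose project_id matches an id in projects. Walk through each task:
  - task 1 (Audit): project_id=2 -> matches Phoenix
  - task 2 (Refactor): project_id=6 -> matches Zeta
  - task 3 (Setup): project_id=NULL, no match -> dropped
  - task 4 (Review): project_id=2 -> matches Phoenix
  - task 5 (Design): project_id=6 -> matches Zeta
  - task 6 (Document): project_id=6 -> matches Zeta
  - task 7 (Test): project_id=2 -> matches Phoenix
  - task 8 (Migrate): project_id=6 -> matches Zeta
So 1 of 8 rows is dropped.

SQL:
SELECT a.name, b.name AS project
FROM tasks a
INNER JOIN projects b ON a.project_id = b.id

Result:
name     | project
---------+--------
Audit    | Phoenix
Refactor | Zeta   
Review   | Phoenix
Design   | Zeta   
Document | Zeta   
Test     | Phoenix
Migrate  | Zeta   


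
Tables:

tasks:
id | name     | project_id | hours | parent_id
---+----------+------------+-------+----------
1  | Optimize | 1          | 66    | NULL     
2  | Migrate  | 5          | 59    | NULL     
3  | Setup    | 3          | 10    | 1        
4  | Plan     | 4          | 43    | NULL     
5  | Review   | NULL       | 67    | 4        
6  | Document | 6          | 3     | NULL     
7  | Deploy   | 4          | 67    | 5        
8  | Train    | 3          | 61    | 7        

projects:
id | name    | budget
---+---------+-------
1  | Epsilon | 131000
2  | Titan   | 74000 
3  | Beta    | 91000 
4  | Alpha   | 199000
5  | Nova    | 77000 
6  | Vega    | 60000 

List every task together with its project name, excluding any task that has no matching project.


INNER JOIN keeps only tasks rows whose project_id matches an id in projects. Walk through each task:
  - task 1 (Optimize): project_id=1 -> matches Epsilon
  - task 2 (Migrate): project_id=5 -> matches Nova
  - task 3 (Setup): project_id=3 -> matches Beta
  - task 4 (Plan): project_id=4 -> matches Alpha
  - task 5 (Review): project_id=NULL, no match -> dropped
  - task 6 (Document): project_id=6 -> matches Vega
  - task 7 (Deploy): project_id=4 -> matches Alpha
  - task 8 (Train): project_id=3 -> matches Beta
So 1 of 8 rows is dropped.

SQL:
SELECT a.name, b.name AS project
FROM tasks a
INNER JOIN projects b ON a.project_id = b.id

Result:
name     | project
---------+--------
Optimize | Epsilon
Migrate  | Nova   
Setup    | Beta   
Plan     | Alpha  
Document | Vega   
Deploy   | Alpha  
Train    | Beta   


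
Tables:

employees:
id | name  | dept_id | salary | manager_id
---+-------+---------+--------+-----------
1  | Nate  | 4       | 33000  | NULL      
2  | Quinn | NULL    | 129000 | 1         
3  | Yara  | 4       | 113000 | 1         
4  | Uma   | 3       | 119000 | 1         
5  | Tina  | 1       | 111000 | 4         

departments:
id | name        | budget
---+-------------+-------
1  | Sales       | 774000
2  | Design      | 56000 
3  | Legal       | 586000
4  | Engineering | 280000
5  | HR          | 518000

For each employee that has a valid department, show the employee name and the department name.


INNER JOIN keeps only employees rows whose dept_id matches an id in departments. Walk through each employee:
  - employee 1 (Nate): dept_id=4 -> matches Engineering
  - employee 2 (Quinn): dept_id=NULL, no match -> dropped
  - employee 3 (Yara): dept_id=4 -> matches Engineering
  - employee 4 (Uma): dept_id=3 -> matches Legal
  - employee 5 (Tina): dept_id=1 -> matches Sales
So 1 of 5 rows is dropped.

SQL:
SELECT a.name, b.name AS department
FROM employees a
INNER JOIN departments b ON a.dept_id = b.id

Result:
name | department 
-----+------------
Nate | Engineering
Yara | Engineering
Uma  | Legal      
Tina | Sales      


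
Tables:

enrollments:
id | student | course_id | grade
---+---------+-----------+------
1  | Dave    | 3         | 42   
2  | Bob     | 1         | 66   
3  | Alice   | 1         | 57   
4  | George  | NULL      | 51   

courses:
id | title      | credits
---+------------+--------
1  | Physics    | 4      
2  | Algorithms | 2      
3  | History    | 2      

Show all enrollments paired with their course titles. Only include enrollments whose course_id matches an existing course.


INNER JOIN keeps only enrollments rows whose course_id matches an id in courses. Walk through each enrollment:
  - enrollment 1 (Dave): course_id=3 -> matches History
  - enrollment 2 (Bob): course_id=1 -> matches Physics
  - enrollment 3 (Alice): course_id=1 -> matches Physics
  - enrollment 4 (George): course_id=NULL, no match -> dropped
So 1 of 4 rows is dropped.

SQL:
SELECT a.student, b.title AS course
FROM enrollments a
INNER JOIN courses b ON a.course_id = b.id

Result:
student | course 
--------+--------
Dave    | History
Bob     | Physics
Alice   | Physics


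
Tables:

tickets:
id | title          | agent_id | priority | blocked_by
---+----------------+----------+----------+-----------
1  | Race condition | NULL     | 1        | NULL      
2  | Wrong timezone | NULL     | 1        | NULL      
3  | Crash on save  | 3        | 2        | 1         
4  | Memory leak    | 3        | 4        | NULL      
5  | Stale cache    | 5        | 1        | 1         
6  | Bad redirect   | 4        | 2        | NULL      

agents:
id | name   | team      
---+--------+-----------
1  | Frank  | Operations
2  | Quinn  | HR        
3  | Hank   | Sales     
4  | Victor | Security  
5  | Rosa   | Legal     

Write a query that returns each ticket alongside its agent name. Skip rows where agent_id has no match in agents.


INNER JOIN keeps only tickets rows whose agent_id matches an id in agents. Walk through each ticket:
  - ticket 1 (Race condition): agent_id=NULL, no match -> dropped
  - ticket 2 (Wrong timezone): agent_id=NULL, no match -> dropped
  - ticket 3 (Crash on save): agent_id=3 -> matches Hank
  - ticket 4 (Memory leak): agent_id=3 -> matches Hank
  - ticket 5 (Stale cache): agent_id=5 -> matches Rosa
  - ticket 6 (Bad redirect): agent_id=4 -> matches Victor
So 2 of 6 rows are dropped.

SQL:
SELECT a.title, b.name AS agent
FROM tickets a
INNER JOIN agents b ON a.agent_id = b.id

Result:
title         | agent 
--------------+-------
Crash on save | Hank  
Memory leak   | Hank  
Stale cache   | Rosa  
Bad redirect  | Victor


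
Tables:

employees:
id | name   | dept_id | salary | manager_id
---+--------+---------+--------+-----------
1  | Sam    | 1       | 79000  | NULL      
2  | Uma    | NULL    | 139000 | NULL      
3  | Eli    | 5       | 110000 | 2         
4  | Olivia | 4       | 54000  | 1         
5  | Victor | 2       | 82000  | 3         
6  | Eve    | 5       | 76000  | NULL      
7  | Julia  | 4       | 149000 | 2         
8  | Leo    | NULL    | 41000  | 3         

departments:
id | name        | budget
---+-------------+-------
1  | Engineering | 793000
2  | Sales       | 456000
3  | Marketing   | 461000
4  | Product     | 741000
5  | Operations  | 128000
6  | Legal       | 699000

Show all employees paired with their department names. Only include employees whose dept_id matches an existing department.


INNER JOIN keeps only employees rows whose dept_id matches an id in departments. Walk through each employee:
  - employee 1 (Sam): dept_id=1 -> matches Engineering
  - employee 2 (Uma): dept_id=NULL, no match -> dropped
  - employee 3 (Eli): dept_id=5 -> matches Operations
  - employee 4 (Olivia): dept_id=4 -> matches Product
  - employee 5 (Victor): dept_id=2 -> matches Sales
  - employee 6 (Eve): dept_id=5 -> matches Operations
  - employee 7 (Julia): dept_id=4 -> matches Product
  - employee 8 (Leo): dept_id=NULL, no match -> dropped
So 2 of 8 rows are dropped.

SQL:
SELECT a.name, b.name AS department
FROM employees a
INNER JOIN departments b ON a.dept_id = b.id

Result:
name   | department 
-------+------------
Sam    | Engineering
Eli    | Operations 
Olivia | Product    
Victor | Sales      
Eve    | Operations 
Julia  | Product    


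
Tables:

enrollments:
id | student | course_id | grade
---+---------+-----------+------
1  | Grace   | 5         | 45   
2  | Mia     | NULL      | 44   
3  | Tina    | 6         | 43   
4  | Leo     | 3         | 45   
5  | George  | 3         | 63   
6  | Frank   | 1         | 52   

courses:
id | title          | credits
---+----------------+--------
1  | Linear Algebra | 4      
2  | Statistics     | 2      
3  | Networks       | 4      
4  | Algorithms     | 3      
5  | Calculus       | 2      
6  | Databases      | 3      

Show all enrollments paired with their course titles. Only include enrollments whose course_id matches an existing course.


INNER JOIN keeps only enrollments rows whose course_id matches an id in courses. Walk through each enrollment:
  - enrollment 1 (Grace): course_id=5 -> matches Calculus
  - enrollment 2 (Mia): course_id=NULL, no match -> dropped
  - enrollment 3 (Tina): course_id=6 -> matches Databases
  - enrollment 4 (Leo): course_id=3 -> matches Networks
  - enrollment 5 (George): course_id=3 -> matches Networks
  - enrollment 6 (Frank): course_id=1 -> matches Linear Algebra
So 1 of 6 rows is dropped.

SQL:
SELECT a.student, b.title AS course
FROM enrollments a
INNER JOIN courses b ON a.course_id = b.id

Result:
student | course        
--------+---------------
Grace   | Calculus      
Tina    | Databases     
Leo     | Networks      
George  | Networks      
Frank   | Linear Algebra


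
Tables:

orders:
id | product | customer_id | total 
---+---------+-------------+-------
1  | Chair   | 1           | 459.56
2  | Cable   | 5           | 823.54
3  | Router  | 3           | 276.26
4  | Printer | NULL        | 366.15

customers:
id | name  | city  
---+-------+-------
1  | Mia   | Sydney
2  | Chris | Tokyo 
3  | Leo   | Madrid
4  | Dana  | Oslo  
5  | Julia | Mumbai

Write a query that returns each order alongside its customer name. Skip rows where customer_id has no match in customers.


INNER JOIN keeps only orders rows whose customer_id matches an id in customers. Walk through each order:
  - order 1 (Chair): customer_id=1 -> matches Mia
  - order 2 (Cable): customer_id=5 -> matches Julia
  - order 3 (Router): customer_id=3 -> matches Leo
  - order 4 (Printer): customer_id=NULL, no match -> dropped
So 1 of 4 rows is dropped.

SQL:
SELECT a.product, b.name AS customer
FROM orders a
INNER JOIN customers b ON a.customer_id = b.id

Result:
product | customer
--------+---------
Chair   | Mia     
Cable   | Julia   
Router  | Leo     


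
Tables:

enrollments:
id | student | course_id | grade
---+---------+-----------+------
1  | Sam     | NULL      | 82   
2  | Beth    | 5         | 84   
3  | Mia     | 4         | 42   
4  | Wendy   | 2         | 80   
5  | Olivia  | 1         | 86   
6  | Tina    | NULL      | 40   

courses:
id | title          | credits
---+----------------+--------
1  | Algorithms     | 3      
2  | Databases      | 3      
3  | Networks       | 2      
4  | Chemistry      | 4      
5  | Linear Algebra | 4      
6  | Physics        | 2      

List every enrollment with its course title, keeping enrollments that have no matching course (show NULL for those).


LEFT JOIN keeps every row from enrollments (the left table); where course_id has no match in courses, the course columns become NULL. Walk through each enrollment:
  - enrollment 1 (Sam): course_id=NULL, no match -> kept with NULL
  - enrollment 2 (Beth): course_id=5 -> matches Linear Algebra
  - enrollment 3 (Mia): course_id=4 -> matches Chemistry
  - enrollment 4 (Wendy): course_id=2 -> matches Databases
  - enrollment 5 (Olivia): course_id=1 -> matches Algorithms
  - enrollment 6 (Tina): course_id=NULL, no match -> kept with NULL
All 6 rows appear; 2 have NULL course.

SQL:
SELECT a.student, b.title AS course
FROM enrollments a
LEFT JOIN courses b ON a.course_id = b.id

Result:
student | course        
--------+---------------
Sam     | NULL          
Beth    | Linear Algebra
Mia     | Chemistry     
Wendy   | Databases     
Olivia  | Algorithms    
Tina    | NULL          


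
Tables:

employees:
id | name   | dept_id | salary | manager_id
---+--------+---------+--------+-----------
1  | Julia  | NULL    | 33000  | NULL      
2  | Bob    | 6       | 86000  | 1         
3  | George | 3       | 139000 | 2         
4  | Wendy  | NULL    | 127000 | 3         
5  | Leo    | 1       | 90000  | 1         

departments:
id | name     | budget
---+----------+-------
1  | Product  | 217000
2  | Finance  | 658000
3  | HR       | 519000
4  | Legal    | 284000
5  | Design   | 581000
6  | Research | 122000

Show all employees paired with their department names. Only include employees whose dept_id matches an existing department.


INNER JOIN keeps only employees rows whose dept_id matches an id in departments. Walk through each employee:
  - employee 1 (Julia): dept_id=NULL, no match -> dropped
  - employee 2 (Bob): dept_id=6 -> matches Research
  - employee 3 (George): dept_id=3 -> matches HR
  - employee 4 (Wendy): dept_id=NULL, no match -> dropped
  - employee 5 (Leo): dept_id=1 -> matches Product
So 2 of 5 rows are dropped.

SQL:
SELECT a.name, b.name AS department
FROM employees a
INNER JOIN departments b ON a.dept_id = b.id

Result:
name   | department
-------+-----------
Bob    | Research  
George | HR        
Leo    | Product   


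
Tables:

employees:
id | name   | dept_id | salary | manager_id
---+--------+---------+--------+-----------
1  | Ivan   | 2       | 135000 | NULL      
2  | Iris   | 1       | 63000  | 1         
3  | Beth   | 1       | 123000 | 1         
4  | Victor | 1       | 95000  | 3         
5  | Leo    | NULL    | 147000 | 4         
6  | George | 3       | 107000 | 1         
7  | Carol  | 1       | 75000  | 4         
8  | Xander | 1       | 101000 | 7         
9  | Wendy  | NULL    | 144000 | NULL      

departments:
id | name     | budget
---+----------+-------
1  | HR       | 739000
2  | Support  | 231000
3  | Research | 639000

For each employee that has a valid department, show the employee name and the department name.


INNER JOIN keeps only employees rows whose dept_id matches an id in departments. Walk through each employee:
  - employee 1 (Ivan): dept_id=2 -> matches Support
  - employee 2 (Iris): dept_id=1 -> matches HR
  - employee 3 (Beth): dept_id=1 -> matches HR
  - employee 4 (Victor): dept_id=1 -> matches HR
  - employee 5 (Leo): dept_id=NULL, no match -> dropped
  - employee 6 (George): dept_id=3 -> matches Research
  - employee 7 (Carol): dept_id=1 -> matches HR
  - employee 8 (Xander): dept_id=1 -> matches HR
  - employee 9 (Wendy): dept_id=NULL, no match -> dropped
So 2 of 9 rows are dropped.

SQL:
SELECT a.name, b.name AS department
FROM employees a
INNER JOIN departments b ON a.dept_id = b.id

Result:
name   | department
-------+-----------
Ivan   | Support   
Iris   | HR        
Beth   | HR        
Victor | HR        
George | Research  
Carol  | HR        
Xander | HR        


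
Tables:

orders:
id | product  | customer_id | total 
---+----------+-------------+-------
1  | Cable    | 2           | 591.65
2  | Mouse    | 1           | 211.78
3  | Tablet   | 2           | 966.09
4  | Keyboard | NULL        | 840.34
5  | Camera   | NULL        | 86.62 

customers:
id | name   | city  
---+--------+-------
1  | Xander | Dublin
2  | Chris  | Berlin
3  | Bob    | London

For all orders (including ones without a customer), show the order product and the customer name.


LEFT JOIN keeps every row from orders (the left table); where customer_id has no match in customers, the customer columns become NULL. Walk through each order:
  - order 1 (Cable): customer_id=2 -> matches Chris
  - order 2 (Mouse): customer_id=1 -> matches Xander
  - order 3 (Tablet): customer_id=2 -> matches Chris
  - order 4 (Keyboard): customer_id=NULL, no match -> kept with NULL
  - order 5 (Camera): customer_id=NULL, no match -> kept with NULL
All 5 rows appear; 2 have NULL customer.

SQL:
SELECT a.product, b.name AS customer
FROM orders a
LEFT JOIN customers b ON a.customer_id = b.id

Result:
product  | customer
---------+---------
Cable    | Chris   
Mouse    | Xander  
Tablet   | Chris   
Keyboard | NULL    
Camera   | NULL    
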